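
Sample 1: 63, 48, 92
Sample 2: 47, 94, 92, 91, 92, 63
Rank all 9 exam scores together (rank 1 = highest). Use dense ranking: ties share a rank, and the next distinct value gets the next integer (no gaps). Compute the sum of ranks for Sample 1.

Sorted (descending): 94, 92, 92, 92, 91, 63, 63, 48, 47
The 3 values of 92 share dense rank 2.
The 2 values of 63 share dense rank 4.
Remaining distinct values take the next consecutive integers.
Sample 1 values → pooled ranks: 63→4, 48→5, 92→2
Rank sum = 4 + 5 + 2 = 11

11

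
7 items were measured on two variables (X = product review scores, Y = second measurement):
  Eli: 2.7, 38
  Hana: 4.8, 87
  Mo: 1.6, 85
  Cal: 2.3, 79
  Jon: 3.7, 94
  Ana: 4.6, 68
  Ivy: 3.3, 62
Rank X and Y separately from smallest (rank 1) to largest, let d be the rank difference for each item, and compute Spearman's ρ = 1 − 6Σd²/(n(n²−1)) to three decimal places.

Ranks of variable 1: 3, 7, 1, 2, 5, 6, 4
Ranks of variable 2: 1, 6, 5, 4, 7, 3, 2
d = r₁ − r₂: 2, 1, -4, -2, -2, 3, 2
d²: 4, 1, 16, 4, 4, 9, 4; Σd² = 42
ρ = 1 − 6·42/(7·48) = 1 − 252/336 = 0.250

0.250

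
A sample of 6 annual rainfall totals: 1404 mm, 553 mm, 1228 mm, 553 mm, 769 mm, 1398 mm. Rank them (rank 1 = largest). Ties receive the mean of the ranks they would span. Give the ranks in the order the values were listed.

Sorted (descending): 1404, 1398, 1228, 769, 553, 553
The 2 values of 553 occupy positions 5–6 → average rank (5+6)/2 = 5.5.

1, 5.5, 3, 5.5, 4, 2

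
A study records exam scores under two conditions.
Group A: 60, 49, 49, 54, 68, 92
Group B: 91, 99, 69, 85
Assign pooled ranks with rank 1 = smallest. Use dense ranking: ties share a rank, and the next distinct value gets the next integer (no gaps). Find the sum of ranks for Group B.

Sorted (ascending): 49, 49, 54, 60, 68, 69, 85, 91, 92, 99
The 2 values of 49 share dense rank 1.
Remaining distinct values take the next consecutive integers.
Group B values → pooled ranks: 91→7, 99→9, 69→5, 85→6
Rank sum = 7 + 9 + 5 + 6 = 27

27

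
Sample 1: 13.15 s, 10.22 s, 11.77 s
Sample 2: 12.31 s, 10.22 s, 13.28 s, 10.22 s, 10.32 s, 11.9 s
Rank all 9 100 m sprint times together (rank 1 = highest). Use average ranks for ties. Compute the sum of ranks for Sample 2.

30

Sorted (descending): 13.28, 13.15, 12.31, 11.9, 11.77, 10.32, 10.22, 10.22, 10.22
The 3 values of 10.22 occupy positions 7–9 → average rank 8.
Sample 2 values → pooled ranks: 12.31→3, 10.22→8, 13.28→1, 10.22→8, 10.32→6, 11.9→4
Rank sum = 3 + 8 + 1 + 8 + 6 + 4 = 30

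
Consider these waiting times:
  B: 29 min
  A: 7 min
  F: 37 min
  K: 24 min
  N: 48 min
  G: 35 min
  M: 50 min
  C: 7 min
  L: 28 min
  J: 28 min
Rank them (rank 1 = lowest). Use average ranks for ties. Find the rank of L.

Sorted (ascending): 7, 7, 24, 28, 28, 29, 35, 37, 48, 50
The 2 values of 7 occupy positions 1–2 → average rank (1+2)/2 = 1.5.
The 2 values of 28 occupy positions 4–5 → average rank (4+5)/2 = 4.5.
L has value 28 min → rank 4.5.

4.5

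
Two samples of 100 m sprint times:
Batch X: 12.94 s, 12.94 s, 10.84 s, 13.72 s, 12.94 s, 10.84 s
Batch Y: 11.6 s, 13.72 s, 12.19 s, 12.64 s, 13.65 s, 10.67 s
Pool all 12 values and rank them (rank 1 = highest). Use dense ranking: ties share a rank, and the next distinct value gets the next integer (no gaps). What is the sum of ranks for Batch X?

Sorted (descending): 13.72, 13.72, 13.65, 12.94, 12.94, 12.94, 12.64, 12.19, 11.6, 10.84, 10.84, 10.67
The 2 values of 13.72 share dense rank 1.
The 3 values of 12.94 share dense rank 3.
The 2 values of 10.84 share dense rank 7.
Remaining distinct values take the next consecutive integers.
Batch X values → pooled ranks: 12.94→3, 12.94→3, 10.84→7, 13.72→1, 12.94→3, 10.84→7
Rank sum = 3 + 3 + 7 + 1 + 3 + 7 = 24

24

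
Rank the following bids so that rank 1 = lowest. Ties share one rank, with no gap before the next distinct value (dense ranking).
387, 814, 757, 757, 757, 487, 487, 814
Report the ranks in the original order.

1, 4, 3, 3, 3, 2, 2, 4

Sorted (ascending): 387, 487, 487, 757, 757, 757, 814, 814
The 2 values of 487 share dense rank 2.
The 3 values of 757 share dense rank 3.
The 2 values of 814 share dense rank 4.
Remaining distinct values take the next consecutive integers.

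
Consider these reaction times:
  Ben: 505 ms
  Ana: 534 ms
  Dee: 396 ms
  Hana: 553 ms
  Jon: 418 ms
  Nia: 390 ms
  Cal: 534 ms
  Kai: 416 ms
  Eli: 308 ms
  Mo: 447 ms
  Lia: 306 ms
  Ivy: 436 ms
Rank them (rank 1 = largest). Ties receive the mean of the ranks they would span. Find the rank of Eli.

Sorted (descending): 553, 534, 534, 505, 447, 436, 418, 416, 396, 390, 308, 306
The 2 values of 534 occupy positions 2–3 → average rank (2+3)/2 = 2.5.
Eli has value 308 ms → rank 11.

11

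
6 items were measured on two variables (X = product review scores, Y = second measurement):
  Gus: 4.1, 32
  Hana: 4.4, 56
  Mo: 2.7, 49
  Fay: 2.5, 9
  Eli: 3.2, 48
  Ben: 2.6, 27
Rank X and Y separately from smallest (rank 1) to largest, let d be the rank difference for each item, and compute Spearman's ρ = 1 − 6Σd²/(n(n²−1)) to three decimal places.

Ranks of variable 1: 5, 6, 3, 1, 4, 2
Ranks of variable 2: 3, 6, 5, 1, 4, 2
d = r₁ − r₂: 2, 0, -2, 0, 0, 0
d²: 4, 0, 4, 0, 0, 0; Σd² = 8
ρ = 1 − 6·8/(6·35) = 1 − 48/210 = 0.771

0.771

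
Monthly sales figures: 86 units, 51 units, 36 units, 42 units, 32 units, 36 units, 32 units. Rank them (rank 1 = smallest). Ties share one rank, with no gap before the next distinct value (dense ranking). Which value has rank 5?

Sorted (ascending): 32, 32, 36, 36, 42, 51, 86
The 2 values of 32 share dense rank 1.
The 2 values of 36 share dense rank 2.
Remaining distinct values take the next consecutive integers.
Rank 5 → value 86.

86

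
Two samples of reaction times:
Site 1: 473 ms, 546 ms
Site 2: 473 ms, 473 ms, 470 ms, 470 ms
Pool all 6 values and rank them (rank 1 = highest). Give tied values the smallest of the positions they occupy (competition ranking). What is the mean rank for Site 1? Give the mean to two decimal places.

Sorted (descending): 546, 473, 473, 473, 470, 470
The 3 values of 473 occupy positions 2–4 → each gets rank 2.
The 2 values of 470 occupy positions 5–6 → each gets rank 5.
Site 1 values → pooled ranks: 473→2, 546→1
Mean rank = (2 + 1) / 2 = 1.50

1.50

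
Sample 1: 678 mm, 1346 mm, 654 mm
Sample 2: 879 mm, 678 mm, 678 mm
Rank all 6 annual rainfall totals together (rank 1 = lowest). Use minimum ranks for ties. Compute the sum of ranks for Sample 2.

9

Sorted (ascending): 654, 678, 678, 678, 879, 1346
The 3 values of 678 occupy positions 2–4 → each gets rank 2.
Sample 2 values → pooled ranks: 879→5, 678→2, 678→2
Rank sum = 5 + 2 + 2 = 9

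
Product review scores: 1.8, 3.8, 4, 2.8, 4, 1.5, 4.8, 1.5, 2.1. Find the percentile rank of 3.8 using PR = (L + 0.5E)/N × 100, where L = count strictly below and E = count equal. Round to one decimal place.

61.1

N = 9.
Strictly below 3.8: 5. Equal to 3.8: 1.
PR = (5 + 0.5·1)/9 × 100 = 61.1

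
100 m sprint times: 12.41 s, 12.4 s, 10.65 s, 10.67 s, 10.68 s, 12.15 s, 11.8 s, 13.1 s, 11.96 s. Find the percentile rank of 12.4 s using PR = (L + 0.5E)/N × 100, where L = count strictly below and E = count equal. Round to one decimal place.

N = 9.
Strictly below 12.4: 6. Equal to 12.4: 1.
PR = (6 + 0.5·1)/9 × 100 = 72.2

72.2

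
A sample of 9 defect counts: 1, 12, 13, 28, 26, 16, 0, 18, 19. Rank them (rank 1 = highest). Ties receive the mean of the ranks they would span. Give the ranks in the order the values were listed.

8, 7, 6, 1, 2, 5, 9, 4, 3

Sorted (descending): 28, 26, 19, 18, 16, 13, 12, 1, 0
No ties — each value takes its position as its rank.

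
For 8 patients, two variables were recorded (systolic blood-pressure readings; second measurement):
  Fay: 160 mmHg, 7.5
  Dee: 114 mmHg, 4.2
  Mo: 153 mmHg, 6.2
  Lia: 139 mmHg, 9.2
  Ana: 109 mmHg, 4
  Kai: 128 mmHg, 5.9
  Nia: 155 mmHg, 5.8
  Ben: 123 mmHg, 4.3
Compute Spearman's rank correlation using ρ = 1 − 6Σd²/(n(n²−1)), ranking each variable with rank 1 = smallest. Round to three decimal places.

Ranks of variable 1: 8, 2, 6, 5, 1, 4, 7, 3
Ranks of variable 2: 7, 2, 6, 8, 1, 5, 4, 3
d = r₁ − r₂: 1, 0, 0, -3, 0, -1, 3, 0
d²: 1, 0, 0, 9, 0, 1, 9, 0; Σd² = 20
ρ = 1 − 6·20/(8·63) = 1 − 120/504 = 0.762

0.762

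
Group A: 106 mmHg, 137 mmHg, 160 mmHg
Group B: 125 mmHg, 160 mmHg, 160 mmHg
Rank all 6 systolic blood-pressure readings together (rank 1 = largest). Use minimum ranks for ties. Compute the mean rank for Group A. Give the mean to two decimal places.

3.67

Sorted (descending): 160, 160, 160, 137, 125, 106
The 3 values of 160 occupy positions 1–3 → each gets rank 1.
Group A values → pooled ranks: 106→6, 137→4, 160→1
Mean rank = (6 + 4 + 1) / 3 = 3.67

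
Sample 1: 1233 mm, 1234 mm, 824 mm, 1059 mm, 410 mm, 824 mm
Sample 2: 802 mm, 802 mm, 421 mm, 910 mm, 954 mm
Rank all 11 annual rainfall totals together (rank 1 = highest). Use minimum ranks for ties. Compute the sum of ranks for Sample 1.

Sorted (descending): 1234, 1233, 1059, 954, 910, 824, 824, 802, 802, 421, 410
The 2 values of 824 occupy positions 6–7 → each gets rank 6.
The 2 values of 802 occupy positions 8–9 → each gets rank 8.
Sample 1 values → pooled ranks: 1233→2, 1234→1, 824→6, 1059→3, 410→11, 824→6
Rank sum = 2 + 1 + 6 + 3 + 11 + 6 = 29

29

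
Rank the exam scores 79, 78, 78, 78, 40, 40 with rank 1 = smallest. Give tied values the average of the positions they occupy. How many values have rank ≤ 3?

Sorted (ascending): 40, 40, 78, 78, 78, 79
The 2 values of 40 occupy positions 1–2 → average rank (1+2)/2 = 1.5.
The 3 values of 78 occupy positions 3–5 → average rank 4.
Ranks ≤ 3: {1.5, 1.5} → 2 values.

2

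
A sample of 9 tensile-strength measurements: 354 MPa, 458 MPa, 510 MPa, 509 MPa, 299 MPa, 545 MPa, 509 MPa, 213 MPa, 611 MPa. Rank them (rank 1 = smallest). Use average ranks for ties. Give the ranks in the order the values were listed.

Sorted (ascending): 213, 299, 354, 458, 509, 509, 510, 545, 611
The 2 values of 509 occupy positions 5–6 → average rank (5+6)/2 = 5.5.

3, 4, 7, 5.5, 2, 8, 5.5, 1, 9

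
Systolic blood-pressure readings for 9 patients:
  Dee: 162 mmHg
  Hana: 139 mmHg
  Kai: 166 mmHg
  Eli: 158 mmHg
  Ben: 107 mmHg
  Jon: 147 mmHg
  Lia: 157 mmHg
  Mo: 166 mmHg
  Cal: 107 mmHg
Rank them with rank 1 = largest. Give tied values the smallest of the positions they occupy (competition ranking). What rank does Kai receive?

1

Sorted (descending): 166, 166, 162, 158, 157, 147, 139, 107, 107
The 2 values of 166 occupy positions 1–2 → each gets rank 1.
The 2 values of 107 occupy positions 8–9 → each gets rank 8.
Kai has value 166 mmHg → rank 1.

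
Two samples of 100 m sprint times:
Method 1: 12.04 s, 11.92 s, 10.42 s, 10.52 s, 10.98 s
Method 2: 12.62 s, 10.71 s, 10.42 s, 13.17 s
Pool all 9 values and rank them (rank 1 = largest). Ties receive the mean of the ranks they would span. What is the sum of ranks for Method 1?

Sorted (descending): 13.17, 12.62, 12.04, 11.92, 10.98, 10.71, 10.52, 10.42, 10.42
The 2 values of 10.42 occupy positions 8–9 → average rank (8+9)/2 = 8.5.
Method 1 values → pooled ranks: 12.04→3, 11.92→4, 10.42→8.5, 10.52→7, 10.98→5
Rank sum = 3 + 4 + 8.5 + 7 + 5 = 27.5

27.5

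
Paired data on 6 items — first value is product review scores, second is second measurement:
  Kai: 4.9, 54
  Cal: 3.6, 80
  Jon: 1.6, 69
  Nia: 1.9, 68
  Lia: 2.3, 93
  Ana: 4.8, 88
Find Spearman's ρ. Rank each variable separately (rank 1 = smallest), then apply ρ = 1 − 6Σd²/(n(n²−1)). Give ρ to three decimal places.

-0.086

Ranks of variable 1: 6, 4, 1, 2, 3, 5
Ranks of variable 2: 1, 4, 3, 2, 6, 5
d = r₁ − r₂: 5, 0, -2, 0, -3, 0
d²: 25, 0, 4, 0, 9, 0; Σd² = 38
ρ = 1 − 6·38/(6·35) = 1 − 228/210 = -0.086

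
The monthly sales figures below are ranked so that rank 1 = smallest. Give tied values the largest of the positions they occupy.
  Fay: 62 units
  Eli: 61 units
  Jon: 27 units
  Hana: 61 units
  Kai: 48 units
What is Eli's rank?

4

Sorted (ascending): 27, 48, 61, 61, 62
The 2 values of 61 occupy positions 3–4 → each gets rank 4.
Eli has value 61 units → rank 4.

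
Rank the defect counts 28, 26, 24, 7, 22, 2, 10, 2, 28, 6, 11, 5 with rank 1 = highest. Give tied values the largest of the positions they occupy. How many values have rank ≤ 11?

10

Sorted (descending): 28, 28, 26, 24, 22, 11, 10, 7, 6, 5, 2, 2
The 2 values of 28 occupy positions 1–2 → each gets rank 2.
The 2 values of 2 occupy positions 11–12 → each gets rank 12.
Ranks ≤ 11: {2, 2, 3, 4, 5, 6, 7, 8, 9, 10} → 10 values.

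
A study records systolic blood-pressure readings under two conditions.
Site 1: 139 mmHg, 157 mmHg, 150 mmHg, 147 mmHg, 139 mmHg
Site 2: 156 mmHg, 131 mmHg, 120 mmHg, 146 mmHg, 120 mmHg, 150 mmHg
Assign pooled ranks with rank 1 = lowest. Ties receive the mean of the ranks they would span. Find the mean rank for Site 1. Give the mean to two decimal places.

7.10

Sorted (ascending): 120, 120, 131, 139, 139, 146, 147, 150, 150, 156, 157
The 2 values of 120 occupy positions 1–2 → average rank (1+2)/2 = 1.5.
The 2 values of 139 occupy positions 4–5 → average rank (4+5)/2 = 4.5.
The 2 values of 150 occupy positions 8–9 → average rank (8+9)/2 = 8.5.
Site 1 values → pooled ranks: 139→4.5, 157→11, 150→8.5, 147→7, 139→4.5
Mean rank = (4.5 + 11 + 8.5 + 7 + 4.5) / 5 = 7.10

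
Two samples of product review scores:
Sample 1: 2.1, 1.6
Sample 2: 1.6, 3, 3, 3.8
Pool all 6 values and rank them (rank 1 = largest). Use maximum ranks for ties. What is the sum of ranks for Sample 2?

Sorted (descending): 3.8, 3, 3, 2.1, 1.6, 1.6
The 2 values of 3 occupy positions 2–3 → each gets rank 3.
The 2 values of 1.6 occupy positions 5–6 → each gets rank 6.
Sample 2 values → pooled ranks: 1.6→6, 3→3, 3→3, 3.8→1
Rank sum = 6 + 3 + 3 + 1 = 13

13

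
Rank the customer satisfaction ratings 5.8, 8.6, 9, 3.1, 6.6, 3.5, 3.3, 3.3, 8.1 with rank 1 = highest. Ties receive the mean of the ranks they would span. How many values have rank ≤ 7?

6

Sorted (descending): 9, 8.6, 8.1, 6.6, 5.8, 3.5, 3.3, 3.3, 3.1
The 2 values of 3.3 occupy positions 7–8 → average rank (7+8)/2 = 7.5.
Ranks ≤ 7: {1, 2, 3, 4, 5, 6} → 6 values.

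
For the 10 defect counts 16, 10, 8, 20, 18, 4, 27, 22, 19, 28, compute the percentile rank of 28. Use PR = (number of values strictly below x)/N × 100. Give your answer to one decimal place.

N = 10.
Strictly below 28: 9. Equal to 28: 1.
PR = 9/10 × 100 = 90.0

90.0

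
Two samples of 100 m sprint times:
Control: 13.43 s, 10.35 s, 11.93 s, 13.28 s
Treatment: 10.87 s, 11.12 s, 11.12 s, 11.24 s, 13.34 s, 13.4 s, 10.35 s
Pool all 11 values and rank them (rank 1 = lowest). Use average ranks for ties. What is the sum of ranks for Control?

Sorted (ascending): 10.35, 10.35, 10.87, 11.12, 11.12, 11.24, 11.93, 13.28, 13.34, 13.4, 13.43
The 2 values of 10.35 occupy positions 1–2 → average rank (1+2)/2 = 1.5.
The 2 values of 11.12 occupy positions 4–5 → average rank (4+5)/2 = 4.5.
Control values → pooled ranks: 13.43→11, 10.35→1.5, 11.93→7, 13.28→8
Rank sum = 11 + 1.5 + 7 + 8 = 27.5

27.5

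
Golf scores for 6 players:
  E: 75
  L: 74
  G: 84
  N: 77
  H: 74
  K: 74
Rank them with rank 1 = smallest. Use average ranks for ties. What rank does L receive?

Sorted (ascending): 74, 74, 74, 75, 77, 84
The 3 values of 74 occupy positions 1–3 → average rank 2.
L has value 74 → rank 2.

2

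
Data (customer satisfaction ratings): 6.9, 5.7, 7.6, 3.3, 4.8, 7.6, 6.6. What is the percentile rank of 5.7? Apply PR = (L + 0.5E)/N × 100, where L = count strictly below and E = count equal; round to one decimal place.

35.7

N = 7.
Strictly below 5.7: 2. Equal to 5.7: 1.
PR = (2 + 0.5·1)/7 × 100 = 35.7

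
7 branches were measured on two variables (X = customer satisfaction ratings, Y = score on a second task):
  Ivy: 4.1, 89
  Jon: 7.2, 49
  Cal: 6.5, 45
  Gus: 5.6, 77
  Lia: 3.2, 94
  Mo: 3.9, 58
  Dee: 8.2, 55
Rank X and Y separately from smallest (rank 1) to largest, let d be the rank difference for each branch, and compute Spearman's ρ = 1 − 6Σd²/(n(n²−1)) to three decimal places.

Ranks of variable 1: 3, 6, 5, 4, 1, 2, 7
Ranks of variable 2: 6, 2, 1, 5, 7, 4, 3
d = r₁ − r₂: -3, 4, 4, -1, -6, -2, 4
d²: 9, 16, 16, 1, 36, 4, 16; Σd² = 98
ρ = 1 − 6·98/(7·48) = 1 − 588/336 = -0.750

-0.750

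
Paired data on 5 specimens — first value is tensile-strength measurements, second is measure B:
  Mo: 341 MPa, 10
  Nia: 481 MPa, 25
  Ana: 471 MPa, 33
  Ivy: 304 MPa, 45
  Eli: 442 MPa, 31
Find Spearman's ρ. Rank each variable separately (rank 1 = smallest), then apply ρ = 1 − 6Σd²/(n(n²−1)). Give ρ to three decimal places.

-0.300

Ranks of variable 1: 2, 5, 4, 1, 3
Ranks of variable 2: 1, 2, 4, 5, 3
d = r₁ − r₂: 1, 3, 0, -4, 0
d²: 1, 9, 0, 16, 0; Σd² = 26
ρ = 1 − 6·26/(5·24) = 1 − 156/120 = -0.300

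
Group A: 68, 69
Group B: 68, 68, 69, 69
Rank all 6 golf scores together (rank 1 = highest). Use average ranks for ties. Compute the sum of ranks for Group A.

Sorted (descending): 69, 69, 69, 68, 68, 68
The 3 values of 69 occupy positions 1–3 → average rank 2.
The 3 values of 68 occupy positions 4–6 → average rank 5.
Group A values → pooled ranks: 68→5, 69→2
Rank sum = 5 + 2 = 7

7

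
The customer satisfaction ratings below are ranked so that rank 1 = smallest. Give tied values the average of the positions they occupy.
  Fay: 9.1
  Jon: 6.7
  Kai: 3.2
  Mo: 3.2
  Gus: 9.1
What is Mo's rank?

Sorted (ascending): 3.2, 3.2, 6.7, 9.1, 9.1
The 2 values of 3.2 occupy positions 1–2 → average rank (1+2)/2 = 1.5.
The 2 values of 9.1 occupy positions 4–5 → average rank (4+5)/2 = 4.5.
Mo has value 3.2 → rank 1.5.

1.5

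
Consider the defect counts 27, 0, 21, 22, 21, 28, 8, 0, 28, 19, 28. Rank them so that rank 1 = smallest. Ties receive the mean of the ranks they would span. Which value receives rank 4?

19

Sorted (ascending): 0, 0, 8, 19, 21, 21, 22, 27, 28, 28, 28
The 2 values of 0 occupy positions 1–2 → average rank (1+2)/2 = 1.5.
The 2 values of 21 occupy positions 5–6 → average rank (5+6)/2 = 5.5.
The 3 values of 28 occupy positions 9–11 → average rank 10.
Rank 4 → value 19.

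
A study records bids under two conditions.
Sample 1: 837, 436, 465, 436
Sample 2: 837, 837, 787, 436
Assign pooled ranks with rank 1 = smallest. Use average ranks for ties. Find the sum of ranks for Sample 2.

Sorted (ascending): 436, 436, 436, 465, 787, 837, 837, 837
The 3 values of 436 occupy positions 1–3 → average rank 2.
The 3 values of 837 occupy positions 6–8 → average rank 7.
Sample 2 values → pooled ranks: 837→7, 837→7, 787→5, 436→2
Rank sum = 7 + 7 + 5 + 2 = 21

21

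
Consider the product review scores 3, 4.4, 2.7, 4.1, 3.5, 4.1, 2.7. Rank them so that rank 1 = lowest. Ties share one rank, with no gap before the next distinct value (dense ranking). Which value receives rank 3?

Sorted (ascending): 2.7, 2.7, 3, 3.5, 4.1, 4.1, 4.4
The 2 values of 2.7 share dense rank 1.
The 2 values of 4.1 share dense rank 4.
Remaining distinct values take the next consecutive integers.
Rank 3 → value 3.5.

3.5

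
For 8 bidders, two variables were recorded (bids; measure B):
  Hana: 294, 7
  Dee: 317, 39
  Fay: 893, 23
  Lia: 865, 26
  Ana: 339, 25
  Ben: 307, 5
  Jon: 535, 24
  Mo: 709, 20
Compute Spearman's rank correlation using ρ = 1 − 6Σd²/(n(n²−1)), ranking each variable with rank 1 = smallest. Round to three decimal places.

Ranks of variable 1: 1, 3, 8, 7, 4, 2, 5, 6
Ranks of variable 2: 2, 8, 4, 7, 6, 1, 5, 3
d = r₁ − r₂: -1, -5, 4, 0, -2, 1, 0, 3
d²: 1, 25, 16, 0, 4, 1, 0, 9; Σd² = 56
ρ = 1 − 6·56/(8·63) = 1 − 336/504 = 0.333

0.333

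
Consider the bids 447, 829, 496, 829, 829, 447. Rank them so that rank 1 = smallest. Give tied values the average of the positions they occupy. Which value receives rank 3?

496

Sorted (ascending): 447, 447, 496, 829, 829, 829
The 2 values of 447 occupy positions 1–2 → average rank (1+2)/2 = 1.5.
The 3 values of 829 occupy positions 4–6 → average rank 5.
Rank 3 → value 496.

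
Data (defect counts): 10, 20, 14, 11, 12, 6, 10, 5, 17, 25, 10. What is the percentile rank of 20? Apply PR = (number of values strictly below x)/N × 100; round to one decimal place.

N = 11.
Strictly below 20: 9. Equal to 20: 1.
PR = 9/11 × 100 = 81.8

81.8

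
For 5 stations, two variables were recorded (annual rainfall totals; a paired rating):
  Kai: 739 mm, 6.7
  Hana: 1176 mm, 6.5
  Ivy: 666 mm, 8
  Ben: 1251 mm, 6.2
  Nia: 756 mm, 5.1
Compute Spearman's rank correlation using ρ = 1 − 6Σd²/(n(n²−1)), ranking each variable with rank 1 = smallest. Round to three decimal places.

Ranks of variable 1: 2, 4, 1, 5, 3
Ranks of variable 2: 4, 3, 5, 2, 1
d = r₁ − r₂: -2, 1, -4, 3, 2
d²: 4, 1, 16, 9, 4; Σd² = 34
ρ = 1 − 6·34/(5·24) = 1 − 204/120 = -0.700

-0.700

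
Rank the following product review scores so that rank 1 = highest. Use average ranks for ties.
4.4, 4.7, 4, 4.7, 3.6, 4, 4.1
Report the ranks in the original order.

Sorted (descending): 4.7, 4.7, 4.4, 4.1, 4, 4, 3.6
The 2 values of 4.7 occupy positions 1–2 → average rank (1+2)/2 = 1.5.
The 2 values of 4 occupy positions 5–6 → average rank (5+6)/2 = 5.5.

3, 1.5, 5.5, 1.5, 7, 5.5, 4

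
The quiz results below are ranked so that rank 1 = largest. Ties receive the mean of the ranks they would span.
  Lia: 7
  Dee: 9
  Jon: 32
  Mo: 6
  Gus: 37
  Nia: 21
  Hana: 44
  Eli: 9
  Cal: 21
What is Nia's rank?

Sorted (descending): 44, 37, 32, 21, 21, 9, 9, 7, 6
The 2 values of 21 occupy positions 4–5 → average rank (4+5)/2 = 4.5.
The 2 values of 9 occupy positions 6–7 → average rank (6+7)/2 = 6.5.
Nia has value 21 → rank 4.5.

4.5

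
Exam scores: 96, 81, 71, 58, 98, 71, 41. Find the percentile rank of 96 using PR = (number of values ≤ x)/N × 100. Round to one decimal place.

N = 7.
Strictly below 96: 5. Equal to 96: 1.
PR = 6/7 × 100 = 85.7

85.7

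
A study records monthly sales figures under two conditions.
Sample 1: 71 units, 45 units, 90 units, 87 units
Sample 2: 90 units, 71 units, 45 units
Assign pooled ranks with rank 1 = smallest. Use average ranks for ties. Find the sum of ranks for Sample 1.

Sorted (ascending): 45, 45, 71, 71, 87, 90, 90
The 2 values of 45 occupy positions 1–2 → average rank (1+2)/2 = 1.5.
The 2 values of 71 occupy positions 3–4 → average rank (3+4)/2 = 3.5.
The 2 values of 90 occupy positions 6–7 → average rank (6+7)/2 = 6.5.
Sample 1 values → pooled ranks: 71→3.5, 45→1.5, 90→6.5, 87→5
Rank sum = 3.5 + 1.5 + 6.5 + 5 = 16.5

16.5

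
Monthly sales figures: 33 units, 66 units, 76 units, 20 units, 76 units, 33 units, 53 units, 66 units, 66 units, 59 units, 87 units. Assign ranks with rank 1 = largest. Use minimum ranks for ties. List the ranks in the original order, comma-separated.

9, 4, 2, 11, 2, 9, 8, 4, 4, 7, 1

Sorted (descending): 87, 76, 76, 66, 66, 66, 59, 53, 33, 33, 20
The 2 values of 76 occupy positions 2–3 → each gets rank 2.
The 3 values of 66 occupy positions 4–6 → each gets rank 4.
The 2 values of 33 occupy positions 9–10 → each gets rank 9.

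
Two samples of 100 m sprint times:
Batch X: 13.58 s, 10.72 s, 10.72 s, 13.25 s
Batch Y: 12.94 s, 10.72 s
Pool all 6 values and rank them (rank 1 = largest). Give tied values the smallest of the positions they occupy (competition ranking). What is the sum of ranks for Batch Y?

7

Sorted (descending): 13.58, 13.25, 12.94, 10.72, 10.72, 10.72
The 3 values of 10.72 occupy positions 4–6 → each gets rank 4.
Batch Y values → pooled ranks: 12.94→3, 10.72→4
Rank sum = 3 + 4 = 7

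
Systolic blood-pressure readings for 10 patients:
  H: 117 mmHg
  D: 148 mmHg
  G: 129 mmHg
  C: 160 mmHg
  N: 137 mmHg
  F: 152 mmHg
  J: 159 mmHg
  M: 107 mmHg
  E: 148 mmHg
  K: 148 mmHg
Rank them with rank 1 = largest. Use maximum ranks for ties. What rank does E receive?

Sorted (descending): 160, 159, 152, 148, 148, 148, 137, 129, 117, 107
The 3 values of 148 occupy positions 4–6 → each gets rank 6.
E has value 148 mmHg → rank 6.

6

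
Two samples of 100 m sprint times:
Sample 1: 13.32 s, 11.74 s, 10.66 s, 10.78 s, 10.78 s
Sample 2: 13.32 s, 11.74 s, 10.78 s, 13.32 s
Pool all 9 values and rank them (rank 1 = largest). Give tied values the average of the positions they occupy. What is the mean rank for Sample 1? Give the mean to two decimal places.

Sorted (descending): 13.32, 13.32, 13.32, 11.74, 11.74, 10.78, 10.78, 10.78, 10.66
The 3 values of 13.32 occupy positions 1–3 → average rank 2.
The 2 values of 11.74 occupy positions 4–5 → average rank (4+5)/2 = 4.5.
The 3 values of 10.78 occupy positions 6–8 → average rank 7.
Sample 1 values → pooled ranks: 13.32→2, 11.74→4.5, 10.66→9, 10.78→7, 10.78→7
Mean rank = (2 + 4.5 + 9 + 7 + 7) / 5 = 5.90

5.90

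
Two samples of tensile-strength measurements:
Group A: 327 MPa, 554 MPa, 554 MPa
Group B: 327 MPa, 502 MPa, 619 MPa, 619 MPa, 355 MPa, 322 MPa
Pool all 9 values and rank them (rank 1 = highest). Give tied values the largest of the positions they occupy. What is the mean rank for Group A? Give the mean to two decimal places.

5.33

Sorted (descending): 619, 619, 554, 554, 502, 355, 327, 327, 322
The 2 values of 619 occupy positions 1–2 → each gets rank 2.
The 2 values of 554 occupy positions 3–4 → each gets rank 4.
The 2 values of 327 occupy positions 7–8 → each gets rank 8.
Group A values → pooled ranks: 327→8, 554→4, 554→4
Mean rank = (8 + 4 + 4) / 3 = 5.33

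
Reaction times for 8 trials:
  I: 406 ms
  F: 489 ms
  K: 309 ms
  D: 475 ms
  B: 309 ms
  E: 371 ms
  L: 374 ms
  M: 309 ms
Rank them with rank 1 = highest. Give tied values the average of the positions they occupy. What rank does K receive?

Sorted (descending): 489, 475, 406, 374, 371, 309, 309, 309
The 3 values of 309 occupy positions 6–8 → average rank 7.
K has value 309 ms → rank 7.

7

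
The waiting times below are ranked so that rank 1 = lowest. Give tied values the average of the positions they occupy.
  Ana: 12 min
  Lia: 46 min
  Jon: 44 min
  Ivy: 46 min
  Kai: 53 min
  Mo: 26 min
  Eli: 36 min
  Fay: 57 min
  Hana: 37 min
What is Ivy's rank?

6.5

Sorted (ascending): 12, 26, 36, 37, 44, 46, 46, 53, 57
The 2 values of 46 occupy positions 6–7 → average rank (6+7)/2 = 6.5.
Ivy has value 46 min → rank 6.5.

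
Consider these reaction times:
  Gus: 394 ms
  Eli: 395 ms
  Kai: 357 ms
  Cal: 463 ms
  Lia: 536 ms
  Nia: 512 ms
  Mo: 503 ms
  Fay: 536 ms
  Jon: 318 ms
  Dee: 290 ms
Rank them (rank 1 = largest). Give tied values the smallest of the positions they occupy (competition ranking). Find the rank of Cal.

Sorted (descending): 536, 536, 512, 503, 463, 395, 394, 357, 318, 290
The 2 values of 536 occupy positions 1–2 → each gets rank 1.
Cal has value 463 ms → rank 5.

5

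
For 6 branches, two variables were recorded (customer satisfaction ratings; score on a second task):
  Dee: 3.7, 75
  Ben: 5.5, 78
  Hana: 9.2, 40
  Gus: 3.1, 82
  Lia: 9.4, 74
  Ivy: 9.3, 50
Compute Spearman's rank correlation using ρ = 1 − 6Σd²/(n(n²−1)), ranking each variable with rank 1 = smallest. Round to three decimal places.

-0.714

Ranks of variable 1: 2, 3, 4, 1, 6, 5
Ranks of variable 2: 4, 5, 1, 6, 3, 2
d = r₁ − r₂: -2, -2, 3, -5, 3, 3
d²: 4, 4, 9, 25, 9, 9; Σd² = 60
ρ = 1 − 6·60/(6·35) = 1 − 360/210 = -0.714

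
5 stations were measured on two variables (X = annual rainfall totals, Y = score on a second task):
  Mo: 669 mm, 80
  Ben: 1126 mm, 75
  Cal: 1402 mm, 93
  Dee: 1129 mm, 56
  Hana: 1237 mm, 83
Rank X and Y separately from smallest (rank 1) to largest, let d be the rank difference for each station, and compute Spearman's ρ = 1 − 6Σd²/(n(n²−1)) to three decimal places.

0.600

Ranks of variable 1: 1, 2, 5, 3, 4
Ranks of variable 2: 3, 2, 5, 1, 4
d = r₁ − r₂: -2, 0, 0, 2, 0
d²: 4, 0, 0, 4, 0; Σd² = 8
ρ = 1 − 6·8/(5·24) = 1 − 48/120 = 0.600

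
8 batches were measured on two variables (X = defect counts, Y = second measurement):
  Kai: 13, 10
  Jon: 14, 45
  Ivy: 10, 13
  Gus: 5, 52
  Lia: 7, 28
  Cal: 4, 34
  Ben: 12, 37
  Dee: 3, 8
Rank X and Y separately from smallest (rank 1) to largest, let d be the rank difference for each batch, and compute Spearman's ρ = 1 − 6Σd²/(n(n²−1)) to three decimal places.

Ranks of variable 1: 7, 8, 5, 3, 4, 2, 6, 1
Ranks of variable 2: 2, 7, 3, 8, 4, 5, 6, 1
d = r₁ − r₂: 5, 1, 2, -5, 0, -3, 0, 0
d²: 25, 1, 4, 25, 0, 9, 0, 0; Σd² = 64
ρ = 1 − 6·64/(8·63) = 1 − 384/504 = 0.238

0.238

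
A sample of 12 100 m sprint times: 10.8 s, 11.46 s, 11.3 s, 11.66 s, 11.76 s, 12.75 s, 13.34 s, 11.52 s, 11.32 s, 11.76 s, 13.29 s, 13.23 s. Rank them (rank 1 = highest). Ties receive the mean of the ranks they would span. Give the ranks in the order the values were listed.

12, 9, 11, 7, 5.5, 4, 1, 8, 10, 5.5, 2, 3

Sorted (descending): 13.34, 13.29, 13.23, 12.75, 11.76, 11.76, 11.66, 11.52, 11.46, 11.32, 11.3, 10.8
The 2 values of 11.76 occupy positions 5–6 → average rank (5+6)/2 = 5.5.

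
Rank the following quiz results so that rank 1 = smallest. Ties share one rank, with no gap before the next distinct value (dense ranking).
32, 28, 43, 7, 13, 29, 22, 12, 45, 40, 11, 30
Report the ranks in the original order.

Sorted (ascending): 7, 11, 12, 13, 22, 28, 29, 30, 32, 40, 43, 45
No ties — each value takes its position as its rank.

9, 6, 11, 1, 4, 7, 5, 3, 12, 10, 2, 8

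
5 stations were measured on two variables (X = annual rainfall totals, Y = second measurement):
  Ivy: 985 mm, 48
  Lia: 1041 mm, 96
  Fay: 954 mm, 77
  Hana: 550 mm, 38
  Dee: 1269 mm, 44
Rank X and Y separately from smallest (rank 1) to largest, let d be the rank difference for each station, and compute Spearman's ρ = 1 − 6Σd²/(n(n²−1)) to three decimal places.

Ranks of variable 1: 3, 4, 2, 1, 5
Ranks of variable 2: 3, 5, 4, 1, 2
d = r₁ − r₂: 0, -1, -2, 0, 3
d²: 0, 1, 4, 0, 9; Σd² = 14
ρ = 1 − 6·14/(5·24) = 1 − 84/120 = 0.300

0.300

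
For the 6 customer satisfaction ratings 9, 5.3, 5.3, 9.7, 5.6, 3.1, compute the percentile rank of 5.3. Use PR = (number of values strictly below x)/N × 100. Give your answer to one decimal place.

N = 6.
Strictly below 5.3: 1. Equal to 5.3: 2.
PR = 1/6 × 100 = 16.7

16.7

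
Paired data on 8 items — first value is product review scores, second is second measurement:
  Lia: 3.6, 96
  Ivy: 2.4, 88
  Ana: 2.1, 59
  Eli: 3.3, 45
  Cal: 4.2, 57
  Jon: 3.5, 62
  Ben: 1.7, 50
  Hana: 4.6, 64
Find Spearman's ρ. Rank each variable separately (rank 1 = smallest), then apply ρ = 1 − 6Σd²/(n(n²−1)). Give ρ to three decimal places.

Ranks of variable 1: 6, 3, 2, 4, 7, 5, 1, 8
Ranks of variable 2: 8, 7, 4, 1, 3, 5, 2, 6
d = r₁ − r₂: -2, -4, -2, 3, 4, 0, -1, 2
d²: 4, 16, 4, 9, 16, 0, 1, 4; Σd² = 54
ρ = 1 − 6·54/(8·63) = 1 − 324/504 = 0.357

0.357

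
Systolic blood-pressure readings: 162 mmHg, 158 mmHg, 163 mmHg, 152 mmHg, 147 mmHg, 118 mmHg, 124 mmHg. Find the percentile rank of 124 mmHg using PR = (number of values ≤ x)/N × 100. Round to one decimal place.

28.6

N = 7.
Strictly below 124: 1. Equal to 124: 1.
PR = 2/7 × 100 = 28.6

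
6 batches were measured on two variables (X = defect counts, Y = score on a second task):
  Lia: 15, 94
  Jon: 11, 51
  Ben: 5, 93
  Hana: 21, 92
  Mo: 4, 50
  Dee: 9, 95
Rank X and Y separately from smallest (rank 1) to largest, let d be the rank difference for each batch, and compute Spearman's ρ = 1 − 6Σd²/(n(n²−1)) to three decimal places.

0.257

Ranks of variable 1: 5, 4, 2, 6, 1, 3
Ranks of variable 2: 5, 2, 4, 3, 1, 6
d = r₁ − r₂: 0, 2, -2, 3, 0, -3
d²: 0, 4, 4, 9, 0, 9; Σd² = 26
ρ = 1 − 6·26/(6·35) = 1 − 156/210 = 0.257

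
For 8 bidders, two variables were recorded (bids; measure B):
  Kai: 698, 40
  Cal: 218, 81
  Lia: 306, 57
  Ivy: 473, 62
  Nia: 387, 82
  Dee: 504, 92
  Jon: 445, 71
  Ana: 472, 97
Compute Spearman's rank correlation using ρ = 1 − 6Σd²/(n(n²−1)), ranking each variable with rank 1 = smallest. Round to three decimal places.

Ranks of variable 1: 8, 1, 2, 6, 3, 7, 4, 5
Ranks of variable 2: 1, 5, 2, 3, 6, 7, 4, 8
d = r₁ − r₂: 7, -4, 0, 3, -3, 0, 0, -3
d²: 49, 16, 0, 9, 9, 0, 0, 9; Σd² = 92
ρ = 1 − 6·92/(8·63) = 1 − 552/504 = -0.095

-0.095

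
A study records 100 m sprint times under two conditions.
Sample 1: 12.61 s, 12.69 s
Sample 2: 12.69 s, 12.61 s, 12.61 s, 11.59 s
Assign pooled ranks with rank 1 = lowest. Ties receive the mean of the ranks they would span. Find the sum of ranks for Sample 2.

12.5

Sorted (ascending): 11.59, 12.61, 12.61, 12.61, 12.69, 12.69
The 3 values of 12.61 occupy positions 2–4 → average rank 3.
The 2 values of 12.69 occupy positions 5–6 → average rank (5+6)/2 = 5.5.
Sample 2 values → pooled ranks: 12.69→5.5, 12.61→3, 12.61→3, 11.59→1
Rank sum = 5.5 + 3 + 3 + 1 = 12.5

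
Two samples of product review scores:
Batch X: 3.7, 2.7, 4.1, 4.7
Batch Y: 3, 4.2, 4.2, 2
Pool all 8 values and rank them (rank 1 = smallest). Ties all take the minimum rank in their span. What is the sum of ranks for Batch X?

Sorted (ascending): 2, 2.7, 3, 3.7, 4.1, 4.2, 4.2, 4.7
The 2 values of 4.2 occupy positions 6–7 → each gets rank 6.
Batch X values → pooled ranks: 3.7→4, 2.7→2, 4.1→5, 4.7→8
Rank sum = 4 + 2 + 5 + 8 = 19

19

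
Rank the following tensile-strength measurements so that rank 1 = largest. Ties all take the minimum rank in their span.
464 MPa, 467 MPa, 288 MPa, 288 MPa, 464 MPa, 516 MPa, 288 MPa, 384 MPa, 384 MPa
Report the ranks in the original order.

3, 2, 7, 7, 3, 1, 7, 5, 5

Sorted (descending): 516, 467, 464, 464, 384, 384, 288, 288, 288
The 2 values of 464 occupy positions 3–4 → each gets rank 3.
The 2 values of 384 occupy positions 5–6 → each gets rank 5.
The 3 values of 288 occupy positions 7–9 → each gets rank 7.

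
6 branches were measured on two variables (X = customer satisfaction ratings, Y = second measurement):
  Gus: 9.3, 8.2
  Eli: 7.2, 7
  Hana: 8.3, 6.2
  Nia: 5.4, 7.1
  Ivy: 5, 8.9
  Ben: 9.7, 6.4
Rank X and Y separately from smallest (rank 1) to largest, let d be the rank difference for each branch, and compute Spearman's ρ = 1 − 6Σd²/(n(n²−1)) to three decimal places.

Ranks of variable 1: 5, 3, 4, 2, 1, 6
Ranks of variable 2: 5, 3, 1, 4, 6, 2
d = r₁ − r₂: 0, 0, 3, -2, -5, 4
d²: 0, 0, 9, 4, 25, 16; Σd² = 54
ρ = 1 − 6·54/(6·35) = 1 − 324/210 = -0.543

-0.543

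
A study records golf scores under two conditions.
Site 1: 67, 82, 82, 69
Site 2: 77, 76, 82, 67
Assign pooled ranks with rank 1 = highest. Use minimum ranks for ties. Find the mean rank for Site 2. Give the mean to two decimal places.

Sorted (descending): 82, 82, 82, 77, 76, 69, 67, 67
The 3 values of 82 occupy positions 1–3 → each gets rank 1.
The 2 values of 67 occupy positions 7–8 → each gets rank 7.
Site 2 values → pooled ranks: 77→4, 76→5, 82→1, 67→7
Mean rank = (4 + 5 + 1 + 7) / 4 = 4.25

4.25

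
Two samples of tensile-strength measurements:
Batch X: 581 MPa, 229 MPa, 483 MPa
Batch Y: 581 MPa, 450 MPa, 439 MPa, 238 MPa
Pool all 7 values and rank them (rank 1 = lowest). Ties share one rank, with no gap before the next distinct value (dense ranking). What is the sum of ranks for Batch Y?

15

Sorted (ascending): 229, 238, 439, 450, 483, 581, 581
The 2 values of 581 share dense rank 6.
Remaining distinct values take the next consecutive integers.
Batch Y values → pooled ranks: 581→6, 450→4, 439→3, 238→2
Rank sum = 6 + 4 + 3 + 2 = 15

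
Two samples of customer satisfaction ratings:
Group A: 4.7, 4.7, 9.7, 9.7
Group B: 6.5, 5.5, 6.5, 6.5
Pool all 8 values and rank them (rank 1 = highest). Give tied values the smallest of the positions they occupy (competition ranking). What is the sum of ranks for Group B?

15

Sorted (descending): 9.7, 9.7, 6.5, 6.5, 6.5, 5.5, 4.7, 4.7
The 2 values of 9.7 occupy positions 1–2 → each gets rank 1.
The 3 values of 6.5 occupy positions 3–5 → each gets rank 3.
The 2 values of 4.7 occupy positions 7–8 → each gets rank 7.
Group B values → pooled ranks: 6.5→3, 5.5→6, 6.5→3, 6.5→3
Rank sum = 3 + 6 + 3 + 3 = 15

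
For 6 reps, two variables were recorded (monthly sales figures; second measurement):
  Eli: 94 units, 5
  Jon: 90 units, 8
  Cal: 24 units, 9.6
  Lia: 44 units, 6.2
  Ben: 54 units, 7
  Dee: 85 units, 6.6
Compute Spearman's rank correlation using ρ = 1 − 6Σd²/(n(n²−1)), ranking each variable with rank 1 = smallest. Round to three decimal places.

-0.486

Ranks of variable 1: 6, 5, 1, 2, 3, 4
Ranks of variable 2: 1, 5, 6, 2, 4, 3
d = r₁ − r₂: 5, 0, -5, 0, -1, 1
d²: 25, 0, 25, 0, 1, 1; Σd² = 52
ρ = 1 − 6·52/(6·35) = 1 − 312/210 = -0.486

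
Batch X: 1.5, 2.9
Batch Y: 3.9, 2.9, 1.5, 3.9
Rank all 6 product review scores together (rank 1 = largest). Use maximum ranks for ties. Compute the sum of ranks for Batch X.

10

Sorted (descending): 3.9, 3.9, 2.9, 2.9, 1.5, 1.5
The 2 values of 3.9 occupy positions 1–2 → each gets rank 2.
The 2 values of 2.9 occupy positions 3–4 → each gets rank 4.
The 2 values of 1.5 occupy positions 5–6 → each gets rank 6.
Batch X values → pooled ranks: 1.5→6, 2.9→4
Rank sum = 6 + 4 = 10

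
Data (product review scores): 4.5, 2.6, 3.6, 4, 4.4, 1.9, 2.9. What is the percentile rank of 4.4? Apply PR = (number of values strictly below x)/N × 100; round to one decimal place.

N = 7.
Strictly below 4.4: 5. Equal to 4.4: 1.
PR = 5/7 × 100 = 71.4

71.4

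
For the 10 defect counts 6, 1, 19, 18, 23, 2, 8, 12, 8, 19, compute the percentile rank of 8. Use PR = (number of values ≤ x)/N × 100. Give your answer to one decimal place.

N = 10.
Strictly below 8: 3. Equal to 8: 2.
PR = 5/10 × 100 = 50.0

50.0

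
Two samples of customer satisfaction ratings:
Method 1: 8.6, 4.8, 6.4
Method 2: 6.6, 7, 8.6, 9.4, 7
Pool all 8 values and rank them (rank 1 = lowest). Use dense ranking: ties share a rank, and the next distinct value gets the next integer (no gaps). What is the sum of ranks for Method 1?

8

Sorted (ascending): 4.8, 6.4, 6.6, 7, 7, 8.6, 8.6, 9.4
The 2 values of 7 share dense rank 4.
The 2 values of 8.6 share dense rank 5.
Remaining distinct values take the next consecutive integers.
Method 1 values → pooled ranks: 8.6→5, 4.8→1, 6.4→2
Rank sum = 5 + 1 + 2 = 8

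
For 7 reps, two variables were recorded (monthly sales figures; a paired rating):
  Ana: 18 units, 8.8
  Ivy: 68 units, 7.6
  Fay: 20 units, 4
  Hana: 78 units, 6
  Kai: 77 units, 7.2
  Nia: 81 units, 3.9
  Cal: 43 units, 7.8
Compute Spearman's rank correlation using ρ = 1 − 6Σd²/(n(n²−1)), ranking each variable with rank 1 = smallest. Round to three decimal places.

Ranks of variable 1: 1, 4, 2, 6, 5, 7, 3
Ranks of variable 2: 7, 5, 2, 3, 4, 1, 6
d = r₁ − r₂: -6, -1, 0, 3, 1, 6, -3
d²: 36, 1, 0, 9, 1, 36, 9; Σd² = 92
ρ = 1 − 6·92/(7·48) = 1 − 552/336 = -0.643

-0.643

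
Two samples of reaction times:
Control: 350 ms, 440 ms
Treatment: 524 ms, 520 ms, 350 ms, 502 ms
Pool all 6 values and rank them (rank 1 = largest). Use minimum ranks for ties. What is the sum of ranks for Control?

Sorted (descending): 524, 520, 502, 440, 350, 350
The 2 values of 350 occupy positions 5–6 → each gets rank 5.
Control values → pooled ranks: 350→5, 440→4
Rank sum = 5 + 4 = 9

9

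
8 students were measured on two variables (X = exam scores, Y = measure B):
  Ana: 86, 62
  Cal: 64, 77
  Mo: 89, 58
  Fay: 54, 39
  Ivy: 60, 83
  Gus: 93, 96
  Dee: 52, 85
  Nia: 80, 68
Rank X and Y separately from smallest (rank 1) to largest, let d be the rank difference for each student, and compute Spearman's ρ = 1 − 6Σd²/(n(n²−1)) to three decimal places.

0.024

Ranks of variable 1: 6, 4, 7, 2, 3, 8, 1, 5
Ranks of variable 2: 3, 5, 2, 1, 6, 8, 7, 4
d = r₁ − r₂: 3, -1, 5, 1, -3, 0, -6, 1
d²: 9, 1, 25, 1, 9, 0, 36, 1; Σd² = 82
ρ = 1 − 6·82/(8·63) = 1 − 492/504 = 0.024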